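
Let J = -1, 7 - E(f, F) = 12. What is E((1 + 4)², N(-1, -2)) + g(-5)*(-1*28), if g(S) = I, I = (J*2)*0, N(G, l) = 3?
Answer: -5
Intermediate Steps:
E(f, F) = -5 (E(f, F) = 7 - 1*12 = 7 - 12 = -5)
I = 0 (I = -1*2*0 = -2*0 = 0)
g(S) = 0
E((1 + 4)², N(-1, -2)) + g(-5)*(-1*28) = -5 + 0*(-1*28) = -5 + 0*(-28) = -5 + 0 = -5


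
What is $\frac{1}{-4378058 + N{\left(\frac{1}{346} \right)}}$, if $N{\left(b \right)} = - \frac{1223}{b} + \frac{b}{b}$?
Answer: $- \frac{1}{4801215} \approx -2.0828 \cdot 10^{-7}$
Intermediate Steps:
$N{\left(b \right)} = 1 - \frac{1223}{b}$ ($N{\left(b \right)} = - \frac{1223}{b} + 1 = 1 - \frac{1223}{b}$)
$\frac{1}{-4378058 + N{\left(\frac{1}{346} \right)}} = \frac{1}{-4378058 + \frac{-1223 + \frac{1}{346}}{\frac{1}{346}}} = \frac{1}{-4378058 + \frac{1}{\frac{1}{346}} \left(-1223 + \frac{1}{346}\right)} = \frac{1}{-4378058 + 346 \left(- \frac{423157}{346}\right)} = \frac{1}{-4378058 - 423157} = \frac{1}{-4801215} = - \frac{1}{4801215}$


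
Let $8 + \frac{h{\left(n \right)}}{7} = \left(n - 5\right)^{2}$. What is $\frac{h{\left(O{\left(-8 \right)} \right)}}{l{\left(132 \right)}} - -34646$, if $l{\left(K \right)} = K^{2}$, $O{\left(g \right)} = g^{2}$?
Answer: $\frac{603696215}{17424} \approx 34647.0$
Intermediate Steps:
$h{\left(n \right)} = -56 + 7 \left(-5 + n\right)^{2}$ ($h{\left(n \right)} = -56 + 7 \left(n - 5\right)^{2} = -56 + 7 \left(-5 + n\right)^{2}$)
$\frac{h{\left(O{\left(-8 \right)} \right)}}{l{\left(132 \right)}} - -34646 = \frac{-56 + 7 \left(-5 + \left(-8\right)^{2}\right)^{2}}{132^{2}} - -34646 = \frac{-56 + 7 \left(-5 + 64\right)^{2}}{17424} + 34646 = \left(-56 + 7 \cdot 59^{2}\right) \frac{1}{17424} + 34646 = \left(-56 + 7 \cdot 3481\right) \frac{1}{17424} + 34646 = \left(-56 + 24367\right) \frac{1}{17424} + 34646 = 24311 \cdot \frac{1}{17424} + 34646 = \frac{24311}{17424} + 34646 = \frac{603696215}{17424}$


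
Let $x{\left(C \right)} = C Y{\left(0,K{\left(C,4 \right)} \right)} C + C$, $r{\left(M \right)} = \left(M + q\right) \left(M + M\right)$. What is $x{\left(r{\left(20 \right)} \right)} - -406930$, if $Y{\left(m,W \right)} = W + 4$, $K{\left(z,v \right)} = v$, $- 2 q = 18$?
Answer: $1956170$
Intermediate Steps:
$q = -9$ ($q = \left(- \frac{1}{2}\right) 18 = -9$)
$Y{\left(m,W \right)} = 4 + W$
$r{\left(M \right)} = 2 M \left(-9 + M\right)$ ($r{\left(M \right)} = \left(M - 9\right) \left(M + M\right) = \left(-9 + M\right) 2 M = 2 M \left(-9 + M\right)$)
$x{\left(C \right)} = C + 8 C^{2}$ ($x{\left(C \right)} = C \left(4 + 4\right) C + C = C 8 C + C = 8 C^{2} + C = C + 8 C^{2}$)
$x{\left(r{\left(20 \right)} \right)} - -406930 = 2 \cdot 20 \left(-9 + 20\right) \left(1 + 8 \cdot 2 \cdot 20 \left(-9 + 20\right)\right) - -406930 = 2 \cdot 20 \cdot 11 \left(1 + 8 \cdot 2 \cdot 20 \cdot 11\right) + 406930 = 440 \left(1 + 8 \cdot 440\right) + 406930 = 440 \left(1 + 3520\right) + 406930 = 440 \cdot 3521 + 406930 = 1549240 + 406930 = 1956170$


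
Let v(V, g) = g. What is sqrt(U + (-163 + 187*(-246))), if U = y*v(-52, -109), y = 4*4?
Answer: I*sqrt(47909) ≈ 218.88*I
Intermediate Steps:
y = 16
U = -1744 (U = 16*(-109) = -1744)
sqrt(U + (-163 + 187*(-246))) = sqrt(-1744 + (-163 + 187*(-246))) = sqrt(-1744 + (-163 - 46002)) = sqrt(-1744 - 46165) = sqrt(-47909) = I*sqrt(47909)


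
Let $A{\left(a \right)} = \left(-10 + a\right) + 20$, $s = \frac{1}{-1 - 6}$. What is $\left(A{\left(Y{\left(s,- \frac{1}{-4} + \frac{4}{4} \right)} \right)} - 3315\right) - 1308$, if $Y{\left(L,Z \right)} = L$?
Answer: $- \frac{32292}{7} \approx -4613.1$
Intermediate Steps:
$s = - \frac{1}{7}$ ($s = \frac{1}{-7} = - \frac{1}{7} \approx -0.14286$)
$A{\left(a \right)} = 10 + a$
$\left(A{\left(Y{\left(s,- \frac{1}{-4} + \frac{4}{4} \right)} \right)} - 3315\right) - 1308 = \left(\left(10 - \frac{1}{7}\right) - 3315\right) - 1308 = \left(\frac{69}{7} - 3315\right) - 1308 = - \frac{23136}{7} - 1308 = - \frac{32292}{7}$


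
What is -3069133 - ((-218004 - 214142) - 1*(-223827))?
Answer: -2860814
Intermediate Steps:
-3069133 - ((-218004 - 214142) - 1*(-223827)) = -3069133 - (-432146 + 223827) = -3069133 - 1*(-208319) = -3069133 + 208319 = -2860814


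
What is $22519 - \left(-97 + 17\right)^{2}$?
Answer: $16119$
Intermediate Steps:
$22519 - \left(-97 + 17\right)^{2} = 22519 - \left(-80\right)^{2} = 22519 - 6400 = 16119$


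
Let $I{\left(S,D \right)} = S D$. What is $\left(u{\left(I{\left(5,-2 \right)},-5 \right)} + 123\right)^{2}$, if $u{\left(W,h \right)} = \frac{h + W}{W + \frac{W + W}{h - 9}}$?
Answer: $\frac{249001}{16} \approx 15563.0$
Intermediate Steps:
$I{\left(S,D \right)} = D S$
$u{\left(W,h \right)} = \frac{W + h}{W + \frac{2 W}{-9 + h}}$
$\left(u{\left(I{\left(5,-2 \right)},-5 \right)} + 123\right)^{2} = \left(\frac{\left(-5\right)^{2} - 9 \left(\left(-2\right) 5\right) - -45 + \left(-2\right) 5 \left(-5\right)}{\left(-2\right) 5 \left(-7 - 5\right)} + 123\right)^{2} = \left(\frac{25 - -90 + 45 - -50}{\left(-10\right) \left(-12\right)} + 123\right)^{2} = \left(\left(- \frac{1}{10}\right) \left(- \frac{1}{12}\right) \left(25 + 90 + 45 + 50\right) + 123\right)^{2} = \left(\left(- \frac{1}{10}\right) \left(- \frac{1}{12}\right) 210 + 123\right)^{2} = \left(\frac{7}{4} + 123\right)^{2} = \left(\frac{499}{4}\right)^{2} = \frac{249001}{16}$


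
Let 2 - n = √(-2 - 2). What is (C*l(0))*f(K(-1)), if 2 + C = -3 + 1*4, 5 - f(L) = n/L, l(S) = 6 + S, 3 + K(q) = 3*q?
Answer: -32 + 2*I ≈ -32.0 + 2.0*I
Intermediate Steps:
n = 2 - 2*I (n = 2 - √(-2 - 2) = 2 - √(-4) = 2 - 2*I ≈ 2.0 - 2.0*I)
K(q) = -3 + 3*q
f(L) = 5 - (2 - 2*I)/L
C = -1 (C = -2 + (-3 + 1*4) = -2 + (-3 + 4) = -2 + 1 = -1)
(C*l(0))*f(K(-1)) = (-(6 + 0))*((-2 + 2*I + 5*(-3 + 3*(-1)))/(-3 + 3*(-1))) = (-1*6)*((-2 + 2*I + 5*(-3 - 3))/(-3 - 3)) = -6*(-2 + 2*I + 5*(-6))/(-6) = -(-1)*(-2 + 2*I - 30) = -(-1)*(-32 + 2*I) = -6*(16/3 - I/3) = -32 + 2*I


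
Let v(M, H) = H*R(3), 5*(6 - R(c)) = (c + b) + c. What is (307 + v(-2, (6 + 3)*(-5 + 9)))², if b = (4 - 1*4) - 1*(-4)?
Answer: 203401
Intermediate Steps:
b = 4 (b = (4 - 4) + 4 = 0 + 4 = 4)
R(c) = 26/5 - 2*c/5 (R(c) = 6 - ((c + 4) + c)/5 = 6 - ((4 + c) + c)/5 = 6 - (4 + 2*c)/5 = 6 + (-⅘ - 2*c/5) = 26/5 - 2*c/5)
v(M, H) = 4*H (v(M, H) = H*(26/5 - ⅖*3) = H*(26/5 - 6/5) = H*4 = 4*H)
(307 + v(-2, (6 + 3)*(-5 + 9)))² = (307 + 4*((6 + 3)*(-5 + 9)))² = (307 + 4*(9*4))² = (307 + 4*36)² = (307 + 144)² = 451² = 203401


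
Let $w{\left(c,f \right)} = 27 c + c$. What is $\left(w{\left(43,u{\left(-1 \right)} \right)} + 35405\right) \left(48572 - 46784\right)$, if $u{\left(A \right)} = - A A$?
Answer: $65456892$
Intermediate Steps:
$u{\left(A \right)} = - A^{2}$
$w{\left(c,f \right)} = 28 c$
$\left(w{\left(43,u{\left(-1 \right)} \right)} + 35405\right) \left(48572 - 46784\right) = \left(28 \cdot 43 + 35405\right) \left(48572 - 46784\right) = \left(1204 + 35405\right) 1788 = 36609 \cdot 1788 = 65456892$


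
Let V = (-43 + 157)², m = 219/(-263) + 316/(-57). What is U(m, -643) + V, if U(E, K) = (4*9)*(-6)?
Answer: 12780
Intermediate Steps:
m = -95591/14991 (m = 219*(-1/263) + 316*(-1/57) = -219/263 - 316/57 = -95591/14991 ≈ -6.3766)
U(E, K) = -216 (U(E, K) = 36*(-6) = -216)
V = 12996 (V = 114² = 12996)
U(m, -643) + V = -216 + 12996 = 12780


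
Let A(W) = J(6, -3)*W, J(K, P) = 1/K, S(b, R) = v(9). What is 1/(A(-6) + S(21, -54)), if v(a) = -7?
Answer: -⅛ ≈ -0.12500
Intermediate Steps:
S(b, R) = -7
A(W) = W/6
1/(A(-6) + S(21, -54)) = 1/((⅙)*(-6) - 7) = 1/(-1 - 7) = 1/(-8) = -⅛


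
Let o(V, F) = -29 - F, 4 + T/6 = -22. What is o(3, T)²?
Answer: 16129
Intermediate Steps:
T = -156 (T = -24 + 6*(-22) = -24 - 132 = -156)
o(3, T)² = (-29 - 1*(-156))² = (-29 + 156)² = 127² = 16129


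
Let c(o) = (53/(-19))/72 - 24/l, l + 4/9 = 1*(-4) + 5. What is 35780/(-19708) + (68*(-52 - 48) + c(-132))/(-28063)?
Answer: -1486379180369/945742182840 ≈ -1.5717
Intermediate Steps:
l = 5/9 (l = -4/9 + (1*(-4) + 5) = -4/9 + (-4 + 5) = -4/9 + 1 = 5/9 ≈ 0.55556)
c(o) = -295753/6840 (c(o) = (53/(-19))/72 - 24/5/9 = (53*(-1/19))*(1/72) - 24*9/5 = -53/19*1/72 - 216/5 = -53/1368 - 216/5 = -295753/6840)
35780/(-19708) + (68*(-52 - 48) + c(-132))/(-28063) = 35780/(-19708) + (68*(-52 - 48) - 295753/6840)/(-28063) = 35780*(-1/19708) + (68*(-100) - 295753/6840)*(-1/28063) = -8945/4927 + (-6800 - 295753/6840)*(-1/28063) = -8945/4927 - 46807753/6840*(-1/28063) = -8945/4927 + 46807753/191950920 = -1486379180369/945742182840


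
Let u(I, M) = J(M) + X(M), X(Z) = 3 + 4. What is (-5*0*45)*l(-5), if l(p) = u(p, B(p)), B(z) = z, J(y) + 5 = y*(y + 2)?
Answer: 0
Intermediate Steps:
X(Z) = 7
J(y) = -5 + y*(2 + y) (J(y) = -5 + y*(y + 2) = -5 + y*(2 + y))
u(I, M) = 2 + M**2 + 2*M (u(I, M) = (-5 + M**2 + 2*M) + 7 = 2 + M**2 + 2*M)
l(p) = 2 + p**2 + 2*p
(-5*0*45)*l(-5) = (-5*0*45)*(2 + (-5)**2 + 2*(-5)) = (0*45)*(2 + 25 - 10) = 0*17 = 0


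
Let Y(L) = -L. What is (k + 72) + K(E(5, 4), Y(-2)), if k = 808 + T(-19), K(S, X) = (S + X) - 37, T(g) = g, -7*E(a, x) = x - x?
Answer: 826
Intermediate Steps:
E(a, x) = 0 (E(a, x) = -(x - x)/7 = -⅐*0 = 0)
K(S, X) = -37 + S + X
k = 789 (k = 808 - 19 = 789)
(k + 72) + K(E(5, 4), Y(-2)) = (789 + 72) + (-37 + 0 - 1*(-2)) = 861 + (-37 + 0 + 2) = 861 - 35 = 826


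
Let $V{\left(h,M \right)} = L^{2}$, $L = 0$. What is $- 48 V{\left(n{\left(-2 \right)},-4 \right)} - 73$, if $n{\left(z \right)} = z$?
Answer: $-73$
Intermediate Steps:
$V{\left(h,M \right)} = 0$ ($V{\left(h,M \right)} = 0^{2} = 0$)
$- 48 V{\left(n{\left(-2 \right)},-4 \right)} - 73 = \left(-48\right) 0 - 73 = 0 - 73 = -73$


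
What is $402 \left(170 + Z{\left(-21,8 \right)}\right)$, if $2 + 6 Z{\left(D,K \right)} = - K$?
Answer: $67670$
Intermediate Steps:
$Z{\left(D,K \right)} = - \frac{1}{3} - \frac{K}{6}$ ($Z{\left(D,K \right)} = - \frac{1}{3} + \frac{\left(-1\right) K}{6} = - \frac{1}{3} - \frac{K}{6}$)
$402 \left(170 + Z{\left(-21,8 \right)}\right) = 402 \left(170 - \frac{5}{3}\right) = 402 \cdot \frac{505}{3} = 67670$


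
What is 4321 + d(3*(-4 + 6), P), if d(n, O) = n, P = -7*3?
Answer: 4327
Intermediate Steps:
P = -21
4321 + d(3*(-4 + 6), P) = 4321 + 3*(-4 + 6) = 4321 + 3*2 = 4321 + 6 = 4327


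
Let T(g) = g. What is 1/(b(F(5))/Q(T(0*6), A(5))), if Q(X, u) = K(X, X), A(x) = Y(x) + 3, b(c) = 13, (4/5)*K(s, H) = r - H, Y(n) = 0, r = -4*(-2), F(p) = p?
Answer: 10/13 ≈ 0.76923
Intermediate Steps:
r = 8
K(s, H) = 10 - 5*H/4 (K(s, H) = 5*(8 - H)/4 = 10 - 5*H/4)
A(x) = 3 (A(x) = 0 + 3 = 3)
Q(X, u) = 10 - 5*X/4
1/(b(F(5))/Q(T(0*6), A(5))) = 1/(13/(10 - 0*6)) = 1/(13/(10 - 5/4*0)) = 1/(13/(10 + 0)) = 1/(13/10) = 10/13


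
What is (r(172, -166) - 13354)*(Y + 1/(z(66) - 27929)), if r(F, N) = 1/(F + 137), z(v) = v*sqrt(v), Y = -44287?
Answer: 863600208772426736/1460243257 + 1650554*sqrt(66)/1460243257 ≈ 5.9141e+8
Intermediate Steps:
z(v) = v**(3/2)
r(F, N) = 1/(137 + F)
(r(172, -166) - 13354)*(Y + 1/(z(66) - 27929)) = (1/(137 + 172) - 13354)*(-44287 + 1/(66**(3/2) - 27929)) = (1/309 - 13354)*(-44287 + 1/(66*sqrt(66) - 27929)) = (1/309 - 13354)*(-44287 + 1/(-27929 + 66*sqrt(66))) = -4126385*(-44287 + 1/(-27929 + 66*sqrt(66)))/309 = 182745212495/309 - 4126385/(309*(-27929 + 66*sqrt(66)))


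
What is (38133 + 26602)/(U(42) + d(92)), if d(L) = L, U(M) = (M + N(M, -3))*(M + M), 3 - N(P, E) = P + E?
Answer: 64735/596 ≈ 108.62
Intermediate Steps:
N(P, E) = 3 - E - P (N(P, E) = 3 - (P + E) = 3 - (E + P) = 3 + (-E - P) = 3 - E - P)
U(M) = 12*M (U(M) = (M + (3 - 1*(-3) - M))*(M + M) = (M + (3 + 3 - M))*(2*M) = (M + (6 - M))*(2*M) = 6*(2*M) = 12*M)
(38133 + 26602)/(U(42) + d(92)) = (38133 + 26602)/(12*42 + 92) = 64735/(504 + 92) = 64735/596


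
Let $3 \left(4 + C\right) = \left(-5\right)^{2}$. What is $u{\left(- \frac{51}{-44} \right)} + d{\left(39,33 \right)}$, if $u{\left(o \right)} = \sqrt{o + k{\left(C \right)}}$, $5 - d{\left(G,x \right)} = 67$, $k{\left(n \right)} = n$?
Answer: $-62 + \frac{5 \sqrt{957}}{66} \approx -59.656$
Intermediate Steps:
$C = \frac{13}{3}$ ($C = -4 + \frac{\left(-5\right)^{2}}{3} = -4 + \frac{1}{3} \cdot 25 = -4 + \frac{25}{3} = \frac{13}{3} \approx 4.3333$)
$d{\left(G,x \right)} = -62$ ($d{\left(G,x \right)} = 5 - 67 = -62$)
$u{\left(o \right)} = \sqrt{\frac{13}{3} + o}$ ($u{\left(o \right)} = \sqrt{o + \frac{13}{3}} = \sqrt{\frac{13}{3} + o}$)
$u{\left(- \frac{51}{-44} \right)} + d{\left(39,33 \right)} = \frac{\sqrt{39 + 9 \left(- \frac{51}{-44}\right)}}{3} - 62 = \frac{\sqrt{39 + 9 \left(\left(-51\right) \left(- \frac{1}{44}\right)\right)}}{3} - 62 = \frac{\sqrt{39 + 9 \cdot \frac{51}{44}}}{3} - 62 = \frac{\sqrt{39 + \frac{459}{44}}}{3} - 62 = \frac{\sqrt{\frac{2175}{44}}}{3} - 62 = \frac{\frac{5}{22} \sqrt{957}}{3} - 62 = \frac{5 \sqrt{957}}{66} - 62 = -62 + \frac{5 \sqrt{957}}{66}$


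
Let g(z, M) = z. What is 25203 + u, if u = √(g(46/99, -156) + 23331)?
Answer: 25203 + √25407965/33 ≈ 25356.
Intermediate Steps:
u = √25407965/33 (u = √(46/99 + 23331) = √(2309815/99) = √25407965/33 ≈ 152.75)
25203 + u = 25203 + √25407965/33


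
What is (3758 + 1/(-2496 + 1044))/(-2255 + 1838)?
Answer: -5456615/605484 ≈ -9.0120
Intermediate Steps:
(3758 + 1/(-2496 + 1044))/(-2255 + 1838) = (3758 + 1/(-1452))/(-417) = (3758 - 1/1452)*(-1/417) = (5456615/1452)*(-1/417) = -5456615/605484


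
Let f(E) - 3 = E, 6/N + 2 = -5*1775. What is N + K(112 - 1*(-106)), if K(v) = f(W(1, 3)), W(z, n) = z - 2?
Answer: 5916/2959 ≈ 1.9993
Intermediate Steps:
W(z, n) = -2 + z
N = -2/2959 (N = 6/(-2 - 5*1775) = 6/(-2 - 8875) = 6/(-8877) = 6*(-1/8877) = -2/2959 ≈ -0.00067590)
f(E) = 3 + E
K(v) = 2 (K(v) = 3 + (-2 + 1) = 3 - 1 = 2)
N + K(112 - 1*(-106)) = -2/2959 + 2 = 5916/2959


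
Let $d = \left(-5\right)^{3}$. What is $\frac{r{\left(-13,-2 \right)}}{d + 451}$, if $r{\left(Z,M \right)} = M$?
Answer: $- \frac{1}{163} \approx -0.006135$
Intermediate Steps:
$d = -125$
$\frac{r{\left(-13,-2 \right)}}{d + 451} = \frac{1}{-125 + 451} \left(-2\right) = \frac{1}{326} \left(-2\right) = - \frac{1}{163}$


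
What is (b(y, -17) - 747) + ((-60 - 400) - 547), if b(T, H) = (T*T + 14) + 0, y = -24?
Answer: -1164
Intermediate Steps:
b(T, H) = 14 + T**2 (b(T, H) = (T**2 + 14) + 0 = (14 + T**2) + 0 = 14 + T**2)
(b(y, -17) - 747) + ((-60 - 400) - 547) = ((14 + (-24)**2) - 747) + ((-60 - 400) - 547) = ((14 + 576) - 747) + (-460 - 547) = (590 - 747) - 1007 = -157 - 1007 = -1164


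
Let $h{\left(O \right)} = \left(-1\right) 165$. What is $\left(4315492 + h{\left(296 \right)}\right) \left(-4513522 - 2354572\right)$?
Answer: $-29638071476738$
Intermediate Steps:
$h{\left(O \right)} = -165$
$\left(4315492 + h{\left(296 \right)}\right) \left(-4513522 - 2354572\right) = \left(4315492 - 165\right) \left(-4513522 - 2354572\right) = 4315327 \left(-6868094\right) = -29638071476738$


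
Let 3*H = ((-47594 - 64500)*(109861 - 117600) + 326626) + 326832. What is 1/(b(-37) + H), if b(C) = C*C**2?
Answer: 3/867996965 ≈ 3.4562e-9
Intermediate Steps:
H = 868148924/3 (H = (((-47594 - 64500)*(109861 - 117600) + 326626) + 326832)/3 = ((-112094*(-7739) + 326626) + 326832)/3 = ((867495466 + 326626) + 326832)/3 = (867822092 + 326832)/3 = (1/3)*868148924 = 868148924/3 ≈ 2.8938e+8)
b(C) = C**3
1/(b(-37) + H) = 1/((-37)**3 + 868148924/3) = 1/(-50653 + 868148924/3) = 1/(867996965/3) = 3/867996965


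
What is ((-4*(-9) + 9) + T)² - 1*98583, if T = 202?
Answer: -37574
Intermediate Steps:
((-4*(-9) + 9) + T)² - 1*98583 = ((-4*(-9) + 9) + 202)² - 1*98583 = ((36 + 9) + 202)² - 98583 = (45 + 202)² - 98583 = 247² - 98583 = 61009 - 98583 = -37574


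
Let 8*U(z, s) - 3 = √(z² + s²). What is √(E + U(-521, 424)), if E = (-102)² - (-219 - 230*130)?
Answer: √(648374 + 2*√451217)/4 ≈ 201.51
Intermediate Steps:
U(z, s) = 3/8 + √(s² + z²)/8 (U(z, s) = 3/8 + √(z² + s²)/8 = 3/8 + √(s² + z²)/8)
E = 40523 (E = 10404 - (-219 - 29900) = 10404 - 1*(-30119) = 10404 + 30119 = 40523)
√(E + U(-521, 424)) = √(40523 + (3/8 + √(424² + (-521)²)/8)) = √(40523 + (3/8 + √(179776 + 271441)/8)) = √(40523 + (3/8 + √451217/8)) = √(324187/8 + √451217/8)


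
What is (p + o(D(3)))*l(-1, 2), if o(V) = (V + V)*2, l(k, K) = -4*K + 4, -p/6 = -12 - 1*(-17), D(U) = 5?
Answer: 40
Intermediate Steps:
p = -30 (p = -6*(-12 - 1*(-17)) = -6*(-12 + 17) = -6*5 = -30)
l(k, K) = 4 - 4*K
o(V) = 4*V (o(V) = (2*V)*2 = 4*V)
(p + o(D(3)))*l(-1, 2) = (-30 + 4*5)*(4 - 4*2) = (-30 + 20)*(4 - 8) = -10*(-4) = 40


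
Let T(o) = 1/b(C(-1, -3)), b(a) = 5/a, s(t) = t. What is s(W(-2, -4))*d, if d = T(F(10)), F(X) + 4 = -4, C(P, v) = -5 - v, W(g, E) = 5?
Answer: -2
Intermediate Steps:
F(X) = -8 (F(X) = -4 - 4 = -8)
T(o) = -⅖ (T(o) = 1/(5/(-5 - 1*(-3))) = 1/(5/(-5 + 3)) = 1/(5/(-2)) = 1/(5*(-½)) = 1/(-5/2) = -⅖)
d = -⅖ ≈ -0.40000
s(W(-2, -4))*d = 5*(-⅖) = -2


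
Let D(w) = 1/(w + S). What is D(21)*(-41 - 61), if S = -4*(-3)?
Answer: -34/11 ≈ -3.0909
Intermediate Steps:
S = 12
D(w) = 1/(12 + w) (D(w) = 1/(w + 12) = 1/(12 + w))
D(21)*(-41 - 61) = (-41 - 61)/(12 + 21) = -102/33 = (1/33)*(-102) = -34/11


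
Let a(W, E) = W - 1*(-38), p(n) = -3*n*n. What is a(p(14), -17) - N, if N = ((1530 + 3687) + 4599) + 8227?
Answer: -18593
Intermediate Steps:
p(n) = -3*n²
N = 18043 (N = (5217 + 4599) + 8227 = 9816 + 8227 = 18043)
a(W, E) = 38 + W (a(W, E) = W + 38 = 38 + W)
a(p(14), -17) - N = (38 - 3*14²) - 1*18043 = (38 - 3*196) - 18043 = (38 - 588) - 18043 = -550 - 18043 = -18593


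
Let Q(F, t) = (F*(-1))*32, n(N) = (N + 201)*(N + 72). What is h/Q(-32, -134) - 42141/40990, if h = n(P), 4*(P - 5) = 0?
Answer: 151757749/10493440 ≈ 14.462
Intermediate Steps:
P = 5 (P = 5 + (¼)*0 = 5 + 0 = 5)
n(N) = (72 + N)*(201 + N) (n(N) = (201 + N)*(72 + N) = (72 + N)*(201 + N))
h = 15862 (h = 14472 + 5² + 273*5 = 14472 + 25 + 1365 = 15862)
Q(F, t) = -32*F (Q(F, t) = -F*32 = -32*F)
h/Q(-32, -134) - 42141/40990 = 15862/((-32*(-32))) - 42141/40990 = 15862/1024 - 42141*1/40990 = 15862*(1/1024) - 42141/40990 = 7931/512 - 42141/40990 = 151757749/10493440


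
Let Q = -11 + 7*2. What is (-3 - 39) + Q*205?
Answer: 573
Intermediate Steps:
Q = 3 (Q = -11 + 14 = 3)
(-3 - 39) + Q*205 = (-3 - 39) + 3*205 = -42 + 615 = 573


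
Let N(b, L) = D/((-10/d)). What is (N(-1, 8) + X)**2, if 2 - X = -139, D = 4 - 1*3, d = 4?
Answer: 494209/25 ≈ 19768.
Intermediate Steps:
D = 1 (D = 4 - 3 = 1)
N(b, L) = -2/5 (N(b, L) = 1/(-10/4) = 1/(-10*1/4) = 1/(-5/2) = 1*(-2/5) = -2/5)
X = 141 (X = 2 - 1*(-139) = 2 + 139 = 141)
(N(-1, 8) + X)**2 = (-2/5 + 141)**2 = (703/5)**2 = 494209/25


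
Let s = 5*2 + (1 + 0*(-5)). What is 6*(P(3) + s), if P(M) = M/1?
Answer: 84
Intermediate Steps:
s = 11 (s = 10 + (1 + 0) = 10 + 1 = 11)
P(M) = M (P(M) = M*1 = M)
6*(P(3) + s) = 6*(3 + 11) = 6*14 = 84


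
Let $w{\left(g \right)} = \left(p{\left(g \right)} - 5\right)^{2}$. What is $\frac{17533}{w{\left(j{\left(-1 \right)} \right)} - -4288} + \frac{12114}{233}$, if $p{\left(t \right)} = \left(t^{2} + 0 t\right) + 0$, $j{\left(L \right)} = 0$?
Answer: $\frac{56332871}{1004929} \approx 56.057$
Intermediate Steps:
$p{\left(t \right)} = t^{2}$ ($p{\left(t \right)} = \left(t^{2} + 0\right) + 0 = t^{2} + 0 = t^{2}$)
$w{\left(g \right)} = \left(-5 + g^{2}\right)^{2}$ ($w{\left(g \right)} = \left(g^{2} - 5\right)^{2} = \left(-5 + g^{2}\right)^{2}$)
$\frac{17533}{w{\left(j{\left(-1 \right)} \right)} - -4288} + \frac{12114}{233} = \frac{17533}{\left(-5 + 0^{2}\right)^{2} - -4288} + \frac{12114}{233} = \frac{17533}{\left(-5 + 0\right)^{2} + 4288} + 12114 \cdot \frac{1}{233} = \frac{17533}{\left(-5\right)^{2} + 4288} + \frac{12114}{233} = \frac{17533}{25 + 4288} + \frac{12114}{233} = \frac{17533}{4313} + \frac{12114}{233} = \frac{56332871}{1004929}$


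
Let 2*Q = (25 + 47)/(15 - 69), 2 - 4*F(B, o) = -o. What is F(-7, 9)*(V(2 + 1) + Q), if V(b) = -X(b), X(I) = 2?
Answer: -22/3 ≈ -7.3333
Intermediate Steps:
F(B, o) = ½ + o/4 (F(B, o) = ½ - (-1)*o/4 = ½ + o/4)
V(b) = -2 (V(b) = -1*2 = -2)
Q = -⅔ (Q = ((25 + 47)/(15 - 69))/2 = (72/(-54))/2 = (72*(-1/54))/2 = (½)*(-4/3) = -⅔ ≈ -0.66667)
F(-7, 9)*(V(2 + 1) + Q) = (½ + (¼)*9)*(-2 - ⅔) = (½ + 9/4)*(-8/3) = (11/4)*(-8/3) = -22/3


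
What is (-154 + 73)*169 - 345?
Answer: -14034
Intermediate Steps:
(-154 + 73)*169 - 345 = -81*169 - 345 = -13689 - 345 = -14034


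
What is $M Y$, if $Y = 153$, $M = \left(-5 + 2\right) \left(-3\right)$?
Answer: $1377$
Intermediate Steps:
$M = 9$ ($M = \left(-3\right) \left(-3\right) = 9$)
$M Y = 9 \cdot 153 = 1377$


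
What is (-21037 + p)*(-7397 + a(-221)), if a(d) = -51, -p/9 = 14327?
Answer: 1117051040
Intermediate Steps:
p = -128943 (p = -9*14327 = -128943)
(-21037 + p)*(-7397 + a(-221)) = (-21037 - 128943)*(-7397 - 51) = -149980*(-7448) = 1117051040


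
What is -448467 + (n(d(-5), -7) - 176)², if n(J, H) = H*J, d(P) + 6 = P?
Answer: -438666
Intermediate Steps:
d(P) = -6 + P
-448467 + (n(d(-5), -7) - 176)² = -448467 + (-7*(-6 - 5) - 176)² = -448467 + (-7*(-11) - 176)² = -448467 + (77 - 176)² = -448467 + (-99)² = -448467 + 9801 = -438666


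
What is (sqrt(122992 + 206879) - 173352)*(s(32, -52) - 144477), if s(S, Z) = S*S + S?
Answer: 24862317192 - 143421*sqrt(329871) ≈ 2.4780e+10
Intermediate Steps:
s(S, Z) = S + S**2 (s(S, Z) = S**2 + S = S + S**2)
(sqrt(122992 + 206879) - 173352)*(s(32, -52) - 144477) = (sqrt(122992 + 206879) - 173352)*(32*(1 + 32) - 144477) = (sqrt(329871) - 173352)*(32*33 - 144477) = (-173352 + sqrt(329871))*(1056 - 144477) = (-173352 + sqrt(329871))*(-143421) = 24862317192 - 143421*sqrt(329871)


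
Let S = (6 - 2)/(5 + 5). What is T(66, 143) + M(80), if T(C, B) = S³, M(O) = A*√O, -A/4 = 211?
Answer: 8/125 - 3376*√5 ≈ -7548.9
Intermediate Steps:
A = -844 (A = -4*211 = -844)
M(O) = -844*√O
S = ⅖ (S = 4/10 = 4*(⅒) = ⅖ ≈ 0.40000)
T(C, B) = 8/125 (T(C, B) = (⅖)³ = 8/125)
T(66, 143) + M(80) = 8/125 - 3376*√5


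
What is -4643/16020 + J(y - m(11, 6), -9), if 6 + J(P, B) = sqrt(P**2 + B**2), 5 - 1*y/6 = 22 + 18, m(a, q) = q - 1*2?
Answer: -100763/16020 + sqrt(45877) ≈ 207.90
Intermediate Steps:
m(a, q) = -2 + q (m(a, q) = q - 2 = -2 + q)
y = -210 (y = 30 - 6*(22 + 18) = 30 - 6*40 = 30 - 240 = -210)
J(P, B) = -6 + sqrt(B**2 + P**2) (J(P, B) = -6 + sqrt(P**2 + B**2) = -6 + sqrt(B**2 + P**2))
-4643/16020 + J(y - m(11, 6), -9) = -4643/16020 + (-6 + sqrt((-9)**2 + (-210 - (-2 + 6))**2)) = -4643*1/16020 + (-6 + sqrt(81 + (-210 - 1*4)**2)) = -4643/16020 + (-6 + sqrt(81 + (-210 - 4)**2)) = -4643/16020 + (-6 + sqrt(81 + (-214)**2)) = -4643/16020 + (-6 + sqrt(81 + 45796)) = -4643/16020 + (-6 + sqrt(45877)) = -100763/16020 + sqrt(45877)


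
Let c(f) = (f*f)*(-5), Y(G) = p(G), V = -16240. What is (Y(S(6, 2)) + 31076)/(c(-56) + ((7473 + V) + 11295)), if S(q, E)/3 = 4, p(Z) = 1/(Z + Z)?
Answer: -745825/315648 ≈ -2.3628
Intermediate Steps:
p(Z) = 1/(2*Z)
S(q, E) = 12 (S(q, E) = 3*4 = 12)
Y(G) = 1/(2*G)
c(f) = -5*f² (c(f) = f²*(-5) = -5*f²)
(Y(S(6, 2)) + 31076)/(c(-56) + ((7473 + V) + 11295)) = ((½)/12 + 31076)/(-5*(-56)² + ((7473 - 16240) + 11295)) = ((½)*(1/12) + 31076)/(-5*3136 + (-8767 + 11295)) = (1/24 + 31076)/(-15680 + 2528) = (745825/24)/(-13152) = (745825/24)*(-1/13152) = -745825/315648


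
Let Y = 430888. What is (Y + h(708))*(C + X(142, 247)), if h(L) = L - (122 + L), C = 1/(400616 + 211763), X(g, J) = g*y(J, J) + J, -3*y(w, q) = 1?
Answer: 158011440628384/1837137 ≈ 8.6010e+7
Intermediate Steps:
y(w, q) = -⅓ (y(w, q) = -⅓*1 = -⅓)
X(g, J) = J - g/3 (X(g, J) = g*(-⅓) + J = -g/3 + J = J - g/3)
C = 1/612379 ≈ 1.6330e-6
h(L) = -122 (h(L) = L + (-122 - L) = -122)
(Y + h(708))*(C + X(142, 247)) = (430888 - 122)*(1/612379 + (247 - ⅓*142)) = 430766*(1/612379 + (247 - 142/3)) = 430766*(1/612379 + 599/3) = 430766*(366815024/1837137) = 158011440628384/1837137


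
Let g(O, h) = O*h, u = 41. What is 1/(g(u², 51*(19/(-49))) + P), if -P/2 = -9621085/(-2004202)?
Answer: -49102949/1632782728954 ≈ -3.0073e-5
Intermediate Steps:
P = -9621085/1002101 (P = -(-19242170)/(-2004202) = -(-19242170)*(-1)/2004202 = -2*9621085/2004202 = -9621085/1002101 ≈ -9.6009)
1/(g(u², 51*(19/(-49))) + P) = 1/(41²*(51*(19/(-49))) - 9621085/1002101) = 1/(1681*(51*(19*(-1/49))) - 9621085/1002101) = 1/(1681*(51*(-19/49)) - 9621085/1002101) = 1/(1681*(-969/49) - 9621085/1002101) = 1/(-1628889/49 - 9621085/1002101) = 1/(-1632782728954/49102949) = -49102949/1632782728954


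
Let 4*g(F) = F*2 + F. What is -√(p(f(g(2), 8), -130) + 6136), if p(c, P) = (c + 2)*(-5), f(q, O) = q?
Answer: -√24474/2 ≈ -78.221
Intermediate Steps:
g(F) = 3*F/4 (g(F) = (F*2 + F)/4 = (2*F + F)/4 = (3*F)/4 = 3*F/4)
p(c, P) = -10 - 5*c (p(c, P) = (2 + c)*(-5) = -10 - 5*c)
-√(p(f(g(2), 8), -130) + 6136) = -√((-10 - 15*2/4) + 6136) = -√((-10 - 5*3/2) + 6136) = -√((-10 - 15/2) + 6136) = -√(-35/2 + 6136) = -√(12237/2) = -√24474/2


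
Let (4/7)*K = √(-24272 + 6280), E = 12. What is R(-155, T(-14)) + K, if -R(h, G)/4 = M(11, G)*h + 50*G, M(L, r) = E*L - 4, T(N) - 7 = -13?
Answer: 80560 + 7*I*√4498/2 ≈ 80560.0 + 234.73*I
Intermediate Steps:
T(N) = -6 (T(N) = 7 - 13 = -6)
K = 7*I*√4498/2 (K = 7*√(-24272 + 6280)/4 = 7*√(-17992)/4 = 7*(2*I*√4498)/4 = 7*I*√4498/2 ≈ 234.73*I)
M(L, r) = -4 + 12*L (M(L, r) = 12*L - 4 = -4 + 12*L)
R(h, G) = -512*h - 200*G (R(h, G) = -4*((-4 + 12*11)*h + 50*G) = -4*((-4 + 132)*h + 50*G) = -4*(128*h + 50*G) = -4*(50*G + 128*h) = -512*h - 200*G)
R(-155, T(-14)) + K = (-512*(-155) - 200*(-6)) + 7*I*√4498/2 = (79360 + 1200) + 7*I*√4498/2 = 80560 + 7*I*√4498/2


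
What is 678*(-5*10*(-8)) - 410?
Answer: 270790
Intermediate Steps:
678*(-5*10*(-8)) - 410 = 678*(-50*(-8)) - 410 = 678*400 - 410 = 271200 - 410 = 270790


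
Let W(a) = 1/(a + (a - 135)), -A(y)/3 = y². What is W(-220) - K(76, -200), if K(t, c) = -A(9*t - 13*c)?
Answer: -18603531601/575 ≈ -3.2354e+7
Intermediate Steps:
A(y) = -3*y²
K(t, c) = 3*(-13*c + 9*t)² (K(t, c) = -(-3)*(9*t - 13*c)² = -(-3)*(-13*c + 9*t)² = 3*(-13*c + 9*t)²)
W(a) = 1/(-135 + 2*a) (W(a) = 1/(a + (-135 + a)) = 1/(-135 + 2*a))
W(-220) - K(76, -200) = 1/(-135 + 2*(-220)) - 3*(-9*76 + 13*(-200))² = 1/(-135 - 440) - 3*(-684 - 2600)² = 1/(-575) - 3*(-3284)² = -1/575 - 3*10784656 = -1/575 - 1*32353968 = -1/575 - 32353968 = -18603531601/575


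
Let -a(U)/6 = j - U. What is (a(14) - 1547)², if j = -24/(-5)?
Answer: 55636681/25 ≈ 2.2255e+6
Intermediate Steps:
j = 24/5 (j = -24*(-⅕) = 24/5 ≈ 4.8000)
a(U) = -144/5 + 6*U (a(U) = -6*(24/5 - U) = -144/5 + 6*U)
(a(14) - 1547)² = ((-144/5 + 6*14) - 1547)² = ((-144/5 + 84) - 1547)² = (276/5 - 1547)² = (-7459/5)² = 55636681/25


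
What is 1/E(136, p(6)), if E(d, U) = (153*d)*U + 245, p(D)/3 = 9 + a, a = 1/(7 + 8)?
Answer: 5/2831113 ≈ 1.7661e-6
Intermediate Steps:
a = 1/15 ≈ 0.066667
p(D) = 136/5 (p(D) = 3*(9 + 1/15) = 3*(136/15) = 136/5)
E(d, U) = 245 + 153*U*d (E(d, U) = 153*U*d + 245 = 245 + 153*U*d)
1/E(136, p(6)) = 1/(245 + 153*(136/5)*136) = 1/(245 + 2829888/5) = 1/(2831113/5) = 5/2831113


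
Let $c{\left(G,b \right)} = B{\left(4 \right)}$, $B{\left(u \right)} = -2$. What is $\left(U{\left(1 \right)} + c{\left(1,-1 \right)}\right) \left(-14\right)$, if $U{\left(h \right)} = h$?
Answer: $14$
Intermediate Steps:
$c{\left(G,b \right)} = -2$
$\left(U{\left(1 \right)} + c{\left(1,-1 \right)}\right) \left(-14\right) = \left(1 - 2\right) \left(-14\right) = \left(-1\right) \left(-14\right) = 14$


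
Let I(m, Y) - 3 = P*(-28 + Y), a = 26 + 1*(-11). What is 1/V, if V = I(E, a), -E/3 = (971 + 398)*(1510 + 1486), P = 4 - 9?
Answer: 1/68 ≈ 0.014706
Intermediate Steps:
P = -5
E = -12304572 (E = -3*(971 + 398)*(1510 + 1486) = -4107*2996 = -3*4101524 = -12304572)
a = 15 (a = 26 - 11 = 15)
I(m, Y) = 143 - 5*Y (I(m, Y) = 3 - 5*(-28 + Y) = 3 + (140 - 5*Y) = 143 - 5*Y)
V = 68 (V = 143 - 5*15 = 143 - 75 = 68)
1/V = 1/68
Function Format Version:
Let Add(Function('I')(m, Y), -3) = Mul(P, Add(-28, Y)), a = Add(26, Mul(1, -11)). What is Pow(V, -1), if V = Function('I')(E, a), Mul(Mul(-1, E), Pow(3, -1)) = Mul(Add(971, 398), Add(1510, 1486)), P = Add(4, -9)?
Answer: Rational(1, 68) ≈ 0.014706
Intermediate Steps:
P = -5
E = -12304572 (E = Mul(-3, Mul(Add(971, 398), Add(1510, 1486))) = Mul(-3, Mul(1369, 2996)) = Mul(-3, 4101524) = -12304572)
a = 15 (a = Add(26, -11) = 15)
Function('I')(m, Y) = Add(143, Mul(-5, Y)) (Function('I')(m, Y) = Add(3, Mul(-5, Add(-28, Y))) = Add(3, Add(140, Mul(-5, Y))) = Add(143, Mul(-5, Y)))
V = 68 (V = Add(143, Mul(-5, 15)) = Add(143, -75) = 68)
Pow(V, -1) = Pow(68, -1) = Rational(1, 68)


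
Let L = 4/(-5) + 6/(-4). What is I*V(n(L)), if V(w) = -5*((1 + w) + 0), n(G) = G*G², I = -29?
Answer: -323843/200 ≈ -1619.2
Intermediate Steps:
L = -23/10 (L = 4*(-⅕) + 6*(-¼) = -⅘ - 3/2 = -23/10 ≈ -2.3000)
n(G) = G³
V(w) = -5 - 5*w (V(w) = -5*(1 + w) = -5 - 5*w)
I*V(n(L)) = -29*(-5 - 5*(-23/10)³) = -29*(-5 - 5*(-12167/1000)) = -29*(-5 + 12167/200) = -29*11167/200 = -323843/200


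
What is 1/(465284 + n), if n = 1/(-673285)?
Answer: 673285/313268737939 ≈ 2.1492e-6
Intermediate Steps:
n = -1/673285 ≈ -1.4853e-6
1/(465284 + n) = 1/(465284 - 1/673285) = 1/(313268737939/673285) = 673285/313268737939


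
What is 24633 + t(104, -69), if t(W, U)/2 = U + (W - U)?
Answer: 24841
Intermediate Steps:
t(W, U) = 2*W (t(W, U) = 2*(U + (W - U)) = 2*W)
24633 + t(104, -69) = 24633 + 2*104 = 24633 + 208 = 24841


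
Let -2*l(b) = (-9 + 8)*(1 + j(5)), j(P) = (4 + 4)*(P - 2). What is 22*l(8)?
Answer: 275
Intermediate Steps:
j(P) = -16 + 8*P (j(P) = 8*(-2 + P) = -16 + 8*P)
l(b) = 25/2 (l(b) = -(-9 + 8)*(1 + (-16 + 8*5))/2 = -(-1)*(1 + (-16 + 40))/2 = -(-1)*(1 + 24)/2 = -(-1)*25/2 = -1/2*(-25) = 25/2)
22*l(8) = 22*(25/2) = 275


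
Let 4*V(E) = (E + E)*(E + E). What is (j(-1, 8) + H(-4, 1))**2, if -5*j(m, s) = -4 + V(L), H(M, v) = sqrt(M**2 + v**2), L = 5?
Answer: 866/25 - 42*sqrt(17)/5 ≈ 0.0059127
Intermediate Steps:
V(E) = E**2 (V(E) = ((E + E)*(E + E))/4 = ((2*E)*(2*E))/4 = (4*E**2)/4 = E**2)
j(m, s) = -21/5 (j(m, s) = -(-4 + 5**2)/5 = -(-4 + 25)/5 = -1/5*21 = -21/5)
(j(-1, 8) + H(-4, 1))**2 = (-21/5 + sqrt((-4)**2 + 1**2))**2 = (-21/5 + sqrt(16 + 1))**2 = (-21/5 + sqrt(17))**2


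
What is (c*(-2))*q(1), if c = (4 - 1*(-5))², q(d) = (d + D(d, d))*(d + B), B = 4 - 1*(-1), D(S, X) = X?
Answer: -1944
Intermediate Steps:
B = 5 (B = 4 + 1 = 5)
q(d) = 2*d*(5 + d) (q(d) = (d + d)*(d + 5) = (2*d)*(5 + d) = 2*d*(5 + d))
c = 81 (c = (4 + 5)² = 9² = 81)
(c*(-2))*q(1) = (81*(-2))*(2*1*(5 + 1)) = -324*6 = -162*12 = -1944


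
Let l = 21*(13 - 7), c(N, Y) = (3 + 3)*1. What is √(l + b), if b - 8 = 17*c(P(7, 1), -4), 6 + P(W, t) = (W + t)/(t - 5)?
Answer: 2*√59 ≈ 15.362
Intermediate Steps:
P(W, t) = -6 + (W + t)/(-5 + t) (P(W, t) = -6 + (W + t)/(t - 5) = -6 + (W + t)/(-5 + t))
c(N, Y) = 6 (c(N, Y) = 6*1 = 6)
b = 110 (b = 8 + 17*6 = 8 + 102 = 110)
l = 126 (l = 21*6 = 126)
√(l + b) = √(126 + 110) = √236 = 2*√59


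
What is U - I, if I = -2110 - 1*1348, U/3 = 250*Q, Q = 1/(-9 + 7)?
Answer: 3083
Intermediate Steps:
Q = -½ (Q = 1/(-2) = -½ ≈ -0.50000)
U = -375 (U = 3*(250*(-½)) = 3*(-125) = -375)
I = -3458 (I = -2110 - 1348 = -3458)
U - I = -375 - 1*(-3458) = -375 + 3458 = 3083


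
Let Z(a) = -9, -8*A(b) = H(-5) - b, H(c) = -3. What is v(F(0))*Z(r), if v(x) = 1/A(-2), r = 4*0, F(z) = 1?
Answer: -72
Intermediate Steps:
r = 0
A(b) = 3/8 + b/8 (A(b) = -(-3 - b)/8 = 3/8 + b/8)
v(x) = 8 (v(x) = 1/(3/8 + (1/8)*(-2)) = 1/(3/8 - 1/4) = 1/(1/8) = 8)
v(F(0))*Z(r) = 8*(-9) = -72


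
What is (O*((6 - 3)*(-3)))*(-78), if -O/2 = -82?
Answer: 115128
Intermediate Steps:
O = 164 (O = -2*(-82) = 164)
(O*((6 - 3)*(-3)))*(-78) = (164*((6 - 3)*(-3)))*(-78) = (164*(3*(-3)))*(-78) = (164*(-9))*(-78) = -1476*(-78) = 115128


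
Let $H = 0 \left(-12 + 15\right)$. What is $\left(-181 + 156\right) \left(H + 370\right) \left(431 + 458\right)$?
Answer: $-8223250$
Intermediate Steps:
$H = 0$ ($H = 0 \cdot 3 = 0$)
$\left(-181 + 156\right) \left(H + 370\right) \left(431 + 458\right) = \left(-181 + 156\right) \left(0 + 370\right) \left(431 + 458\right) = \left(-25\right) 370 \cdot 889 = \left(-9250\right) 889 = -8223250$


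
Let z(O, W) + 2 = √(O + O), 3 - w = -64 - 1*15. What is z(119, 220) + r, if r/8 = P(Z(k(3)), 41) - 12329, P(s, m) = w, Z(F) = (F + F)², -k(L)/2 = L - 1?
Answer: -97978 + √238 ≈ -97963.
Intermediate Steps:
w = 82 (w = 3 - (-64 - 1*15) = 3 - (-64 - 15) = 3 - 1*(-79) = 3 + 79 = 82)
k(L) = 2 - 2*L (k(L) = -2*(L - 1) = -2*(-1 + L) = 2 - 2*L)
Z(F) = 4*F² (Z(F) = (2*F)² = 4*F²)
z(O, W) = -2 + √2*√O (z(O, W) = -2 + √(O + O) = -2 + √(2*O) = -2 + √2*√O)
P(s, m) = 82
r = -97976 (r = 8*(82 - 12329) = 8*(-12247) = -97976)
z(119, 220) + r = (-2 + √2*√119) - 97976 = (-2 + √238) - 97976 = -97978 + √238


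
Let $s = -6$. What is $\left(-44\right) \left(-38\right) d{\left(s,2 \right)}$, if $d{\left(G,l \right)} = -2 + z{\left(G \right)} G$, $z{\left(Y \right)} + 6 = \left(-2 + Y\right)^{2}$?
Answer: $-585200$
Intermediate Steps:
$z{\left(Y \right)} = -6 + \left(-2 + Y\right)^{2}$
$d{\left(G,l \right)} = -2 + G \left(-6 + \left(-2 + G\right)^{2}\right)$ ($d{\left(G,l \right)} = -2 + \left(-6 + \left(-2 + G\right)^{2}\right) G = -2 + G \left(-6 + \left(-2 + G\right)^{2}\right)$)
$\left(-44\right) \left(-38\right) d{\left(s,2 \right)} = \left(-44\right) \left(-38\right) \left(-2 - 6 \left(-6 + \left(-2 - 6\right)^{2}\right)\right) = 1672 \left(-2 - 6 \left(-6 + \left(-8\right)^{2}\right)\right) = 1672 \left(-2 - 6 \left(-6 + 64\right)\right) = 1672 \left(-2 - 348\right) = 1672 \left(-350\right) = -585200$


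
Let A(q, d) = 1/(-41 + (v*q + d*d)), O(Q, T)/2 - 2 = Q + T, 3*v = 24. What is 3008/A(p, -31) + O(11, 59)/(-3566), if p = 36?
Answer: 6478822840/1783 ≈ 3.6337e+6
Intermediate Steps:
v = 8 (v = (⅓)*24 = 8)
O(Q, T) = 4 + 2*Q + 2*T (O(Q, T) = 4 + 2*(Q + T) = 4 + (2*Q + 2*T) = 4 + 2*Q + 2*T)
A(q, d) = 1/(-41 + d² + 8*q) (A(q, d) = 1/(-41 + (8*q + d*d)) = 1/(-41 + (8*q + d²)) = 1/(-41 + (d² + 8*q)) = 1/(-41 + d² + 8*q))
3008/A(p, -31) + O(11, 59)/(-3566) = 3008/(1/(-41 + (-31)² + 8*36)) + (4 + 2*11 + 2*59)/(-3566) = 3008/(1/(-41 + 961 + 288)) + (4 + 22 + 118)*(-1/3566) = 3008/(1/1208) + 144*(-1/3566) = 3008/(1/1208) - 72/1783 = 3008*1208 - 72/1783 = 3633664 - 72/1783 = 6478822840/1783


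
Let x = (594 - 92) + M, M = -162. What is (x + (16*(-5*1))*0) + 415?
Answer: 755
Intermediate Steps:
x = 340 (x = (594 - 92) - 162 = 502 - 162 = 340)
(x + (16*(-5*1))*0) + 415 = (340 + (16*(-5*1))*0) + 415 = (340 + (16*(-5))*0) + 415 = (340 - 80*0) + 415 = (340 + 0) + 415 = 340 + 415 = 755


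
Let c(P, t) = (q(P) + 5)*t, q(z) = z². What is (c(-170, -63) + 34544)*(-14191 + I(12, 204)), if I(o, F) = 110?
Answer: 25155298151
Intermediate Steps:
c(P, t) = t*(5 + P²) (c(P, t) = (P² + 5)*t = (5 + P²)*t = t*(5 + P²))
(c(-170, -63) + 34544)*(-14191 + I(12, 204)) = (-63*(5 + (-170)²) + 34544)*(-14191 + 110) = (-63*(5 + 28900) + 34544)*(-14081) = (-63*28905 + 34544)*(-14081) = (-1821015 + 34544)*(-14081) = -1786471*(-14081) = 25155298151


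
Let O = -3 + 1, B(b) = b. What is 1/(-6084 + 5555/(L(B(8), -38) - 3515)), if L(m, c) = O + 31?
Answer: -3486/21214379 ≈ -0.00016432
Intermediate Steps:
O = -2
L(m, c) = 29 (L(m, c) = -2 + 31 = 29)
1/(-6084 + 5555/(L(B(8), -38) - 3515)) = 1/(-6084 + 5555/(29 - 3515)) = 1/(-6084 + 5555/(-3486)) = 1/(-6084 + 5555*(-1/3486)) = 1/(-6084 - 5555/3486) = 1/(-21214379/3486) = -3486/21214379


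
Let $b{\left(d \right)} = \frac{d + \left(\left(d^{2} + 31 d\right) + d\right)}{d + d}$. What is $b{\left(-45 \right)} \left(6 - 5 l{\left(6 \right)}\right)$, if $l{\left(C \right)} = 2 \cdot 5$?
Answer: $264$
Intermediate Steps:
$l{\left(C \right)} = 10$
$b{\left(d \right)} = \frac{d^{2} + 33 d}{2 d}$ ($b{\left(d \right)} = \frac{d + \left(d^{2} + 32 d\right)}{2 d} = \left(d^{2} + 33 d\right) \frac{1}{2 d} = \frac{d^{2} + 33 d}{2 d}$)
$b{\left(-45 \right)} \left(6 - 5 l{\left(6 \right)}\right) = \left(\frac{33}{2} + \frac{1}{2} \left(-45\right)\right) \left(6 - 50\right) = \left(\frac{33}{2} - \frac{45}{2}\right) \left(6 - 50\right) = \left(-6\right) \left(-44\right) = 264$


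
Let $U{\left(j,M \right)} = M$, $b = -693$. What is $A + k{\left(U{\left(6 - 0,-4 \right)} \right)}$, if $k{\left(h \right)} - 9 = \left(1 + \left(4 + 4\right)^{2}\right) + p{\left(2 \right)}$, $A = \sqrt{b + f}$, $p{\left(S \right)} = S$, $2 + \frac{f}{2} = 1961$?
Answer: $76 + 5 \sqrt{129} \approx 132.79$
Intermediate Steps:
$f = 3918$ ($f = -4 + 2 \cdot 1961 = -4 + 3922 = 3918$)
$A = 5 \sqrt{129}$ ($A = \sqrt{-693 + 3918} = \sqrt{3225} = 5 \sqrt{129} \approx 56.789$)
$k{\left(h \right)} = 76$ ($k{\left(h \right)} = 9 + \left(\left(1 + \left(4 + 4\right)^{2}\right) + 2\right) = 9 + \left(\left(1 + 8^{2}\right) + 2\right) = 9 + \left(\left(1 + 64\right) + 2\right) = 9 + \left(65 + 2\right) = 9 + 67 = 76$)
$A + k{\left(U{\left(6 - 0,-4 \right)} \right)} = 5 \sqrt{129} + 76 = 76 + 5 \sqrt{129}$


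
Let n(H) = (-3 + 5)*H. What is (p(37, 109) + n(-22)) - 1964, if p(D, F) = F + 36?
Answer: -1863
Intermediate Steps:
p(D, F) = 36 + F
n(H) = 2*H
(p(37, 109) + n(-22)) - 1964 = ((36 + 109) + 2*(-22)) - 1964 = (145 - 44) - 1964 = 101 - 1964 = -1863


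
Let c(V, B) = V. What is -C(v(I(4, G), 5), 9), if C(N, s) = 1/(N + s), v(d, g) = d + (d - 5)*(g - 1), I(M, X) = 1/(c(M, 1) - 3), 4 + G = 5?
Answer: ⅙ ≈ 0.16667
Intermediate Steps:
G = 1 (G = -4 + 5 = 1)
I(M, X) = 1/(-3 + M) (I(M, X) = 1/(M - 3) = 1/(-3 + M))
v(d, g) = d + (-1 + g)*(-5 + d) (v(d, g) = d + (-5 + d)*(-1 + g) = d + (-1 + g)*(-5 + d))
-C(v(I(4, G), 5), 9) = -1/((5 - 5*5 + 5/(-3 + 4)) + 9) = -1/((5 - 25 + 5/1) + 9) = -1/((5 - 25 + 1*5) + 9) = -1/((5 - 25 + 5) + 9) = -1/(-15 + 9) = -1/(-6) = -1*(-⅙) = ⅙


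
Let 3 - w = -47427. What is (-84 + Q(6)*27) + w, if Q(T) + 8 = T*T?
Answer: 48102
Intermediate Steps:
Q(T) = -8 + T**2 (Q(T) = -8 + T*T = -8 + T**2)
w = 47430 (w = 3 - 1*(-47427) = 3 + 47427 = 47430)
(-84 + Q(6)*27) + w = (-84 + (-8 + 6**2)*27) + 47430 = (-84 + (-8 + 36)*27) + 47430 = (-84 + 28*27) + 47430 = (-84 + 756) + 47430 = 672 + 47430 = 48102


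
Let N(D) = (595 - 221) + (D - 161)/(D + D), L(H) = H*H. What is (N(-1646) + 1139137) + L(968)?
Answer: 6835955027/3292 ≈ 2.0765e+6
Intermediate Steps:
L(H) = H²
N(D) = 374 + (-161 + D)/(2*D) (N(D) = 374 + (-161 + D)/((2*D)) = 374 + (-161 + D)*(1/(2*D)) = 374 + (-161 + D)/(2*D))
(N(-1646) + 1139137) + L(968) = ((7/2)*(-23 + 107*(-1646))/(-1646) + 1139137) + 968² = ((7/2)*(-1/1646)*(-23 - 176122) + 1139137) + 937024 = ((7/2)*(-1/1646)*(-176145) + 1139137) + 937024 = (1233015/3292 + 1139137) + 937024 = 3751272019/3292 + 937024 = 6835955027/3292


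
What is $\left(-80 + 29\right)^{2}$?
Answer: $2601$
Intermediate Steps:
$\left(-80 + 29\right)^{2} = \left(-51\right)^{2} = 2601$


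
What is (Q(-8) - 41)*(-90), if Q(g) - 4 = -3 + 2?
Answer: 3420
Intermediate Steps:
Q(g) = 3 (Q(g) = 4 + (-3 + 2) = 4 - 1 = 3)
(Q(-8) - 41)*(-90) = (3 - 41)*(-90) = -38*(-90) = 3420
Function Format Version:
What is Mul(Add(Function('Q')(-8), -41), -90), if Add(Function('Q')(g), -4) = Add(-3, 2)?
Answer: 3420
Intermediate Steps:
Function('Q')(g) = 3 (Function('Q')(g) = Add(4, Add(-3, 2)) = Add(4, -1) = 3)
Mul(Add(Function('Q')(-8), -41), -90) = Mul(Add(3, -41), -90) = Mul(-38, -90) = 3420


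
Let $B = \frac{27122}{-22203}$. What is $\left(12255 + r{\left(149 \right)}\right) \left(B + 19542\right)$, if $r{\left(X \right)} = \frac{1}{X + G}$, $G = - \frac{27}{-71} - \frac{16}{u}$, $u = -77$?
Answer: $\frac{2174118045450166064}{9078784497} \approx 2.3947 \cdot 10^{8}$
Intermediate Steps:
$G = \frac{3215}{5467}$ ($G = - \frac{27}{-71} - \frac{16}{-77} = \left(-27\right) \left(- \frac{1}{71}\right) - - \frac{16}{77} = \frac{27}{71} + \frac{16}{77} = \frac{3215}{5467} \approx 0.58807$)
$r{\left(X \right)} = \frac{1}{\frac{3215}{5467} + X}$ ($r{\left(X \right)} = \frac{1}{X + \frac{3215}{5467}} = \frac{1}{\frac{3215}{5467} + X}$)
$B = - \frac{27122}{22203}$ ($B = 27122 \left(- \frac{1}{22203}\right) = - \frac{27122}{22203} \approx -1.2215$)
$\left(12255 + r{\left(149 \right)}\right) \left(B + 19542\right) = \left(12255 + \frac{5467}{3215 + 5467 \cdot 149}\right) \left(- \frac{27122}{22203} + 19542\right) = \left(12255 + \frac{5467}{3215 + 814583}\right) \frac{433863904}{22203} = \left(12255 + \frac{5467}{817798}\right) \frac{433863904}{22203} = \frac{10022119957}{817798} \cdot \frac{433863904}{22203} = \frac{2174118045450166064}{9078784497}$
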